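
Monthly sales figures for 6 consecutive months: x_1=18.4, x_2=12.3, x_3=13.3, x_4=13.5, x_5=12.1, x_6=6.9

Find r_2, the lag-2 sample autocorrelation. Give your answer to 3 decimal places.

-0.029

Mean x̄ = (18.4 + 12.3 + 13.3 + 13.5 + 12.1 + 6.9)/6 = 12.7500
Deviations from mean: 5.6500, -0.4500, 0.5500, 0.7500, -0.6500, -5.8500
Σ(x_t−x̄)(x_{t+2}−x̄) = (3.1075) + (-0.3375) + (-0.3575) + (-4.3875) = -1.9750
Denominator Σ(x_t−x̄)² = 67.6350
r_2 = -1.9750 / 67.6350 = -0.029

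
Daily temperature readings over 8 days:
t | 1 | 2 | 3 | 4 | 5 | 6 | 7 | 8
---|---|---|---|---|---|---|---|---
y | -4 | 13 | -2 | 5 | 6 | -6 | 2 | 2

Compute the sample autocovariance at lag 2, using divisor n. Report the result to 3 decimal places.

Mean ȳ = (-4 + 13 − 2 + 5 + 6 − 6 + 2 + 2)/8 = 2.0000
Deviations: -6.0000, 11.0000, -4.0000, 3.0000, 4.0000, -8.0000, 0.0000, 0.0000
Σ_{t=1}^{6}(y_t−ȳ)(y_{t+2}−ȳ) = 17.0000
γ_2 = 17.0000 / 8 = 2.125

2.125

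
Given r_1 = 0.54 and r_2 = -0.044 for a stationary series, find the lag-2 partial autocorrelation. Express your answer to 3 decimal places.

φ_{22} = (r_2 − r_1²) / (1 − r_1²)
r_1² = (0.54)² = 0.2916
Numerator = -0.044 − 0.2916 = -0.3356; denominator = 1 − 0.2916 = 0.7084
φ_{22} = -0.3356 / 0.7084 = -0.474

-0.474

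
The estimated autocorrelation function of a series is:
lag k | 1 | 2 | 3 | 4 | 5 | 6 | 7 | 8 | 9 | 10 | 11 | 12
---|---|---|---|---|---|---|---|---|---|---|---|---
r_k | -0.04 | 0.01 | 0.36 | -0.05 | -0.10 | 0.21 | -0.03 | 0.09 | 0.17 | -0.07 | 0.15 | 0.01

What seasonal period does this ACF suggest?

3

The largest autocorrelation is r_3 = 0.36, with weaker echoes at lags 6 (0.21) and 9 (0.17); the remaining lags stay at or below 0.15.
The dominant spike at lag 3 indicates a seasonal period of 3.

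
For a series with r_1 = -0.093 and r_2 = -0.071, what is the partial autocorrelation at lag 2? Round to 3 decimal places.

φ_{22} = (r_2 − r_1²) / (1 − r_1²)
r_1² = (-0.093)² = 0.008649
Numerator = -0.071 − 0.0086 = -0.0796; denominator = 1 − 0.0086 = 0.9914
φ_{22} = -0.0796 / 0.9914 = -0.080

-0.080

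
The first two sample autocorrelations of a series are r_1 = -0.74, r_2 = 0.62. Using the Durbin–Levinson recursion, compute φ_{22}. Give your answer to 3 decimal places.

φ_{22} = (r_2 − r_1²) / (1 − r_1²)
r_1² = (-0.74)² = 0.5476
Numerator = 0.62 − 0.5476 = 0.0724; denominator = 1 − 0.5476 = 0.4524
φ_{22} = 0.0724 / 0.4524 = 0.160

0.160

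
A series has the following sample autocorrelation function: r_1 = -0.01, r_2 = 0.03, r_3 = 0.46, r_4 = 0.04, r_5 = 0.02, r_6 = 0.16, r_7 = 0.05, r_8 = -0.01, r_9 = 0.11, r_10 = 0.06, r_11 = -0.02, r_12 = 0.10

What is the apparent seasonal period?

3

The largest autocorrelation is r_3 = 0.46, with a weaker echo at lag 6 (0.16); the remaining lags stay at or below 0.11.
The dominant spike at lag 3 indicates a seasonal period of 3.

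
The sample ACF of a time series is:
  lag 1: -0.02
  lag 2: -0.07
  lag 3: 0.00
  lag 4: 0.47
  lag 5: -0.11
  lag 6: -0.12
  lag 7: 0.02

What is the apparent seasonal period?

The largest autocorrelation is r_4 = 0.47; the remaining lags stay at or below 0.02.
The dominant spike at lag 4 indicates a seasonal period of 4.

4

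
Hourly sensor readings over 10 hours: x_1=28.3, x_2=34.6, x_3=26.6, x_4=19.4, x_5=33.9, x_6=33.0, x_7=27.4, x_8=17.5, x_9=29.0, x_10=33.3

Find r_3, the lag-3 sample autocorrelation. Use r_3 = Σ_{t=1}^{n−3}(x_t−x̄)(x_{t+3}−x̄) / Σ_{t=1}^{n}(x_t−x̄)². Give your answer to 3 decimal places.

Mean x̄ = (28.3 + 34.6 + 26.6 + 19.4 + 33.9 + 33.0 + 27.4 + 17.5 + 29.0 + 33.3)/10 = 28.3000
Numerator Σ_{t=1}^{7}(x_t−x̄)(x_{t+3}−x̄) = -26.3900
Denominator Σ(x_t−x̄)² = 318.1800
r_3 = -26.3900 / 318.1800 = -0.083

-0.083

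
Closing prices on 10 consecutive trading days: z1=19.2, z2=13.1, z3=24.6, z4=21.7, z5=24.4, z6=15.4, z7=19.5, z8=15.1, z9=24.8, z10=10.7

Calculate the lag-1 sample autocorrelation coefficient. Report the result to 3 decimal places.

Mean z̄ = (19.2 + 13.1 + 24.6 + 21.7 + 24.4 + 15.4 + 19.5 + 15.1 + 24.8 + 10.7)/10 = 18.8500
Numerator Σ_{t=1}^{9}(z_t−z̄)(z_{t+1}−z̄) = -97.5025
Denominator Σ(z_t−z̄)² = 233.3850
r_1 = -97.5025 / 233.3850 = -0.418

-0.418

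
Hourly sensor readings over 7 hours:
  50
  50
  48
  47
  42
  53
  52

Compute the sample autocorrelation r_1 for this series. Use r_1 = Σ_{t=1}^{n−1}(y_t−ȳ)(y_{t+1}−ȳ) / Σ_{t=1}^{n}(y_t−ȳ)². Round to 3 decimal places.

Mean ȳ = (50 + 50 + 48 + 47 + 42 + 53 + 52)/7 = 48.8571
Deviations from mean: 1.1429, 1.1429, -0.8571, -1.8571, -6.8571, 4.1429, 3.1429
Σ(y_t−ȳ)(y_{t+1}−ȳ) = (1.3061) + (-0.9796) + (1.5918) + (12.7347) + (-28.4082) + (13.0204) = -0.7347
Denominator Σ(y_t−ȳ)² = 80.8571
r_1 = -0.7347 / 80.8571 = -0.009

-0.009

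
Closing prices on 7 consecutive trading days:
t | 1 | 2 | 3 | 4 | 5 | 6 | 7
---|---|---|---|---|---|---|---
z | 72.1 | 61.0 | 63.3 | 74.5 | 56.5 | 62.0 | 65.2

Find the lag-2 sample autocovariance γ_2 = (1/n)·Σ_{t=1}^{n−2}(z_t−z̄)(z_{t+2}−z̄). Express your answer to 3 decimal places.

Mean z̄ = (72.1 + 61.0 + 63.3 + 74.5 + 56.5 + 62.0 + 65.2)/7 = 64.9429
Σ_{t=1}^{5}(z_t−z̄)(z_{t+2}−z̄) = -65.8665
γ_2 = -65.8665 / 7 = -9.410

-9.410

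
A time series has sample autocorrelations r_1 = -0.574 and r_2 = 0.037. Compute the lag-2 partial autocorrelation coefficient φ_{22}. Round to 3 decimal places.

-0.436

φ_{22} = (r_2 − r_1²) / (1 − r_1²)
r_1² = (-0.574)² = 0.329476
Numerator = 0.037 − 0.3295 = -0.2925; denominator = 1 − 0.3295 = 0.6705
φ_{22} = -0.2925 / 0.6705 = -0.436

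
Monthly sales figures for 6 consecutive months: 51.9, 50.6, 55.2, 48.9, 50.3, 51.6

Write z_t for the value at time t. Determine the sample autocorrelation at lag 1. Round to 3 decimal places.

-0.456

Mean z̄ = (51.9 + 50.6 + 55.2 + 48.9 + 50.3 + 51.6)/6 = 51.4167
Deviations from mean: 0.4833, -0.8167, 3.7833, -2.5167, -1.1167, 0.1833
Numerator Σ_{t=1}^{5}(z_t−z̄)(z_{t+1}−z̄) = -10.4003
Denominator Σ(z_t−z̄)² = 22.8283
r_1 = -10.4003 / 22.8283 = -0.456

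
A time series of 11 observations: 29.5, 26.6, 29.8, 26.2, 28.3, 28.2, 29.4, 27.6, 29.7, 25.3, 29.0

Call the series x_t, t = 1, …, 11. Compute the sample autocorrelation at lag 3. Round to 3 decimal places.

-0.388

Mean x̄ = (29.5 + 26.6 + 29.8 + 26.2 + 28.3 + 28.2 + 29.4 + 27.6 + 29.7 + 25.3 + 29.0)/11 = 28.1455
Numerator Σ_{t=1}^{8}(x_t−x̄)(x_{t+3}−x̄) = -9.2598
Denominator Σ(x_t−x̄)² = 23.8873
r_3 = -9.2598 / 23.8873 = -0.388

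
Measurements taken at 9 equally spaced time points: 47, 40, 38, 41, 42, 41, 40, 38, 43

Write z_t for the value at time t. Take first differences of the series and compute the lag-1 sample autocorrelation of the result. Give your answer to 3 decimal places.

First differences Δz: -7, -2, 3, 1, -1, -1, -2, 5
Mean of differences = -0.5000
Numerator Σ(Δz_t−Δz̄)(Δz_{t+1}−Δz̄) = 1.7500
Denominator Σ(Δz_t−Δz̄)² = 92.0000
r_1(Δz) = 1.7500 / 92.0000 = 0.019

0.019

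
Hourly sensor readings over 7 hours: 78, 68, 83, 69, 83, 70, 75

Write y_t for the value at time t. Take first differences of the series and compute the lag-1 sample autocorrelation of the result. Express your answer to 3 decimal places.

-0.882

First differences Δy: -10, 15, -14, 14, -13, 5
Mean of differences = -0.5000
Numerator Σ(Δy_t−Δȳ)(Δy_{t+1}−Δȳ) = -802.2500
Denominator Σ(Δy_t−Δȳ)² = 909.5000
r_1(Δy) = -802.2500 / 909.5000 = -0.882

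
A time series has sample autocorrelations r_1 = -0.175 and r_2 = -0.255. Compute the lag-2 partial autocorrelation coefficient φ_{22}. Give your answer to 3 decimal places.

φ_{22} = (r_2 − r_1²) / (1 − r_1²)
r_1² = (-0.175)² = 0.030625
Numerator = -0.255 − 0.0306 = -0.2856; denominator = 1 − 0.0306 = 0.9694
φ_{22} = -0.2856 / 0.9694 = -0.295

-0.295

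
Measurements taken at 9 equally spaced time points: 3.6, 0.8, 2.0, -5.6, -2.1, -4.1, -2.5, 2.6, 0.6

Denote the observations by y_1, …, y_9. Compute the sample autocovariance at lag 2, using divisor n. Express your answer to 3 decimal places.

0.845

Mean ȳ = (3.6 + 0.8 + 2.0 − 5.6 − 2.1 − 4.1 − 2.5 + 2.6 + 0.6)/9 = -0.5222
Σ_{t=1}^{7}(y_t−ȳ)(y_{t+2}−ȳ) = 7.6012
γ_2 = 7.6012 / 9 = 0.845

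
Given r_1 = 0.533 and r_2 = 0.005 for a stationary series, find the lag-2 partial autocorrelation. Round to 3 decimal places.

-0.390

φ_{22} = (r_2 − r_1²) / (1 − r_1²)
r_1² = (0.533)² = 0.284089
Numerator = 0.005 − 0.2841 = -0.2791; denominator = 1 − 0.2841 = 0.7159
φ_{22} = -0.2791 / 0.7159 = -0.390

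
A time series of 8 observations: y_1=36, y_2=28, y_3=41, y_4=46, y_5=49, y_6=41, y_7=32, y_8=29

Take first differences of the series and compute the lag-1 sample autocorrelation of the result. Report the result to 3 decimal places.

0.130

First differences Δy: -8, 13, 5, 3, -8, -9, -3
Mean of differences = -1.0000
Numerator Σ(Δy_t−Δȳ)(Δy_{t+1}−Δȳ) = 54.0000
Denominator Σ(Δy_t−Δȳ)² = 414.0000
r_1(Δy) = 54.0000 / 414.0000 = 0.130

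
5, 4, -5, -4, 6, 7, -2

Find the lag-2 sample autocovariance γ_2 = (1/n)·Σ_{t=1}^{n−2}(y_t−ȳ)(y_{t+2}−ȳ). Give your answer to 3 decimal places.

Mean ȳ = (5 + 4 − 5 − 4 + 6 + 7 − 2)/7 = 1.5714
Deviations: 3.4286, 2.4286, -6.5714, -5.5714, 4.4286, 5.4286, -3.5714
Σ_{t=1}^{5}(y_t−ȳ)(y_{t+2}−ȳ) = -111.2245
γ_2 = -111.2245 / 7 = -15.889

-15.889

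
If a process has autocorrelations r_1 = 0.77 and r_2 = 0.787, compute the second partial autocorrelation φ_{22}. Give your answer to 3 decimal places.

φ_{22} = (r_2 − r_1²) / (1 − r_1²)
r_1² = (0.77)² = 0.5929
Numerator = 0.787 − 0.5929 = 0.1941; denominator = 1 − 0.5929 = 0.4071
φ_{22} = 0.1941 / 0.4071 = 0.477

0.477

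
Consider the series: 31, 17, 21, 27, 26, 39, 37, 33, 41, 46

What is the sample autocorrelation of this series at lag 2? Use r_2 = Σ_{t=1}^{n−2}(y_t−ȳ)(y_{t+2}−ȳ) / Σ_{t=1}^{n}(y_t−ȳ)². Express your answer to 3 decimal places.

0.199

Mean ȳ = (31 + 17 + 21 + 27 + 26 + 39 + 37 + 33 + 41 + 46)/10 = 31.8000
Numerator Σ_{t=1}^{8}(y_t−ȳ)(y_{t+2}−ȳ) = 151.1200
Denominator Σ(y_t−ȳ)² = 759.6000
r_2 = 151.1200 / 759.6000 = 0.199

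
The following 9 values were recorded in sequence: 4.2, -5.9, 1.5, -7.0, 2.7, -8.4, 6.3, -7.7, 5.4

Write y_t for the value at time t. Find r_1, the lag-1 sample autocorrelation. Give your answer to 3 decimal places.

-0.824

Mean ȳ = (4.2 − 5.9 + 1.5 − 7.0 + 2.7 − 8.4 + 6.3 − 7.7 + 5.4)/9 = -0.9889
Numerator Σ_{t=1}^{8}(y_t−ȳ)(y_{t+1}−ȳ) = -247.9923
Denominator Σ(y_t−ȳ)² = 300.8889
r_1 = -247.9923 / 300.8889 = -0.824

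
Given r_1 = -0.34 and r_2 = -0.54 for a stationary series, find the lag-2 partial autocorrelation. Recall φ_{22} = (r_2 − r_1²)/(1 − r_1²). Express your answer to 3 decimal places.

φ_{22} = (r_2 − r_1²) / (1 − r_1²)
r_1² = (-0.34)² = 0.1156
Numerator = -0.54 − 0.1156 = -0.6556; denominator = 1 − 0.1156 = 0.8844
φ_{22} = -0.6556 / 0.8844 = -0.741

-0.741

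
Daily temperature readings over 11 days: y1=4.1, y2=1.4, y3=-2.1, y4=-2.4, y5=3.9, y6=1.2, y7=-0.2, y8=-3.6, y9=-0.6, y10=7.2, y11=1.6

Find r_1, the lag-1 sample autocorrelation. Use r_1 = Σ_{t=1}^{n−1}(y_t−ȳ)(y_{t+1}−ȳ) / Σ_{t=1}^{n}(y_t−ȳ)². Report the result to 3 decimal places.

Mean ȳ = (4.1 + 1.4 − 2.1 − 2.4 + 3.9 + 1.2 − 0.2 − 3.6 − 0.6 + 7.2 + 1.6)/11 = 0.9545
Numerator Σ_{t=1}^{10}(y_t−ȳ)(y_{t+1}−ȳ) = 7.5070
Denominator Σ(y_t−ȳ)² = 103.3273
r_1 = 7.5070 / 103.3273 = 0.073

0.073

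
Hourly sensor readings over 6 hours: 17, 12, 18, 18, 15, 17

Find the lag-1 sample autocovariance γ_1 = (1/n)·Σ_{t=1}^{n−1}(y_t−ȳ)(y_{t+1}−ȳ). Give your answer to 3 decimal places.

Mean ȳ = (17 + 12 + 18 + 18 + 15 + 17)/6 = 16.1667
Σ_{t=1}^{5}(y_t−ȳ)(y_{t+1}−ȳ) = -10.8611
γ_1 = -10.8611 / 6 = -1.810

-1.810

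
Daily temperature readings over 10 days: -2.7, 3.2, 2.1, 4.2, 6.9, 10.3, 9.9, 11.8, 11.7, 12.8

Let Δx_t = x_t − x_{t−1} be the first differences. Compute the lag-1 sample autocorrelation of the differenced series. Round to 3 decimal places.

First differences Δx: 5.9, -1.1, 2.1, 2.7, 3.4, -0.4, 1.9, -0.1, 1.1
Mean of differences = 1.7222
Numerator Σ(Δx_t−Δx̄)(Δx_{t+1}−Δx̄) = -13.9749
Denominator Σ(Δx_t−Δx̄)² = 37.5756
r_1(Δx) = -13.9749 / 37.5756 = -0.372

-0.372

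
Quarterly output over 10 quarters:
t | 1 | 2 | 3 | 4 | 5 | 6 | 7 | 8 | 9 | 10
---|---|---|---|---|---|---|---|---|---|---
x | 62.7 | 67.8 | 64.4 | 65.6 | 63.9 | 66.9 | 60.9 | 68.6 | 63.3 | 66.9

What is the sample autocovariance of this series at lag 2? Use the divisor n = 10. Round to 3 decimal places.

2.997

Mean x̄ = (62.7 + 67.8 + 64.4 + 65.6 + 63.9 + 66.9 + 60.9 + 68.6 + 63.3 + 66.9)/10 = 65.1000
Σ_{t=1}^{8}(x_t−x̄)(x_{t+2}−x̄) = 29.9700
γ_2 = 29.9700 / 10 = 2.997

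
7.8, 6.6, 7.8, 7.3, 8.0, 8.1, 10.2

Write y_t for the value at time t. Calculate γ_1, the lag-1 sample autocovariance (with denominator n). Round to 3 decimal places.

Mean ȳ = (7.8 + 6.6 + 7.8 + 7.3 + 8.0 + 8.1 + 10.2)/7 = 7.9714
Deviations: -0.1714, -1.3714, -0.1714, -0.6714, 0.0286, 0.1286, 2.2286
Σ_{t=1}^{6}(y_t−ȳ)(y_{t+1}−ȳ) = 0.8563
γ_1 = 0.8563 / 7 = 0.122

0.122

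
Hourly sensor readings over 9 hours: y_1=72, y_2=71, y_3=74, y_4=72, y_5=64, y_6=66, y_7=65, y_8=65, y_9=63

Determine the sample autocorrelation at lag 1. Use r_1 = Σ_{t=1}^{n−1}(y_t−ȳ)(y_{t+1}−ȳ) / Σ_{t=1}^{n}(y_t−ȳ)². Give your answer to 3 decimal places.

0.543

Mean ȳ = (72 + 71 + 74 + 72 + 64 + 66 + 65 + 65 + 63)/9 = 68.0000
Numerator Σ_{t=1}^{8}(y_t−ȳ)(y_{t+1}−ȳ) = 76.0000
Denominator Σ(y_t−ȳ)² = 140.0000
r_1 = 76.0000 / 140.0000 = 0.543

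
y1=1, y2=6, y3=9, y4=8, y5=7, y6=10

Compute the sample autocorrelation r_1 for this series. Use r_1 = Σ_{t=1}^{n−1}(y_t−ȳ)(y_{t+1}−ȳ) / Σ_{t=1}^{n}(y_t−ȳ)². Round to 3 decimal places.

Mean ȳ = (1 + 6 + 9 + 8 + 7 + 10)/6 = 6.8333
Σ(y_t−ȳ)(y_{t+1}−ȳ) = (4.8611) + (-1.8056) + (2.5278) + (0.1944) + (0.5278) = 6.3056
Denominator Σ(y_t−ȳ)² = 50.8333
r_1 = 6.3056 / 50.8333 = 0.124

0.124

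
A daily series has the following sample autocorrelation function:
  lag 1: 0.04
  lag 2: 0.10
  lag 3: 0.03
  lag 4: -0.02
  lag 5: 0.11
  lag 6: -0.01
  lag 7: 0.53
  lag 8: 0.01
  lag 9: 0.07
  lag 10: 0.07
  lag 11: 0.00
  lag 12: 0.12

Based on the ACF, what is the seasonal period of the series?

The largest autocorrelation is r_7 = 0.53; the remaining lags stay at or below 0.12.
The dominant spike at lag 7 indicates a seasonal period of 7.

7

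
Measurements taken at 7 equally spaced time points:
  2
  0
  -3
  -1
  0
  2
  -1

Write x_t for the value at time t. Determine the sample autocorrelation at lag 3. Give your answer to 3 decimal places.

Mean x̄ = (2 + 0 − 3 − 1 + 0 + 2 − 1)/7 = -0.1429
Σ(x_t−x̄)(x_{t+3}−x̄) = (-1.8367) + (0.0204) + (-6.1224) + (0.7347) = -7.2041
Denominator Σ(x_t−x̄)² = 18.8571
r_3 = -7.2041 / 18.8571 = -0.382

-0.382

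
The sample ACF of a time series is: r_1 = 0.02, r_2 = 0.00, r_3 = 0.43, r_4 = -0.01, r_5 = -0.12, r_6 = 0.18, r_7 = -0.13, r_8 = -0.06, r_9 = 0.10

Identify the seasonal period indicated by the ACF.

3

The largest autocorrelation is r_3 = 0.43, with a weaker echo at lag 6 (0.18); the remaining lags stay at or below 0.10.
The dominant spike at lag 3 indicates a seasonal period of 3.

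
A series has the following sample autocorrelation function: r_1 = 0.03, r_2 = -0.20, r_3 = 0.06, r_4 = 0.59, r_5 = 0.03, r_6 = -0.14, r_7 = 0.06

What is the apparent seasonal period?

The largest autocorrelation is r_4 = 0.59; the remaining lags stay at or below 0.06.
The dominant spike at lag 4 indicates a seasonal period of 4.

4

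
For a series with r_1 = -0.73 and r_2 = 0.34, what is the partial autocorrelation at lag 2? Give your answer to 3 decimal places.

φ_{22} = (r_2 − r_1²) / (1 − r_1²)
r_1² = (-0.73)² = 0.5329
Numerator = 0.34 − 0.5329 = -0.1929; denominator = 1 − 0.5329 = 0.4671
φ_{22} = -0.1929 / 0.4671 = -0.413

-0.413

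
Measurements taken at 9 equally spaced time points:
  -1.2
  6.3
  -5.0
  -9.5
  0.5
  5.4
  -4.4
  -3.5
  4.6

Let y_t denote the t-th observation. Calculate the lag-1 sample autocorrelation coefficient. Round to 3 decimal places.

Mean ȳ = (-1.2 + 6.3 − 5.0 − 9.5 + 0.5 + 5.4 − 4.4 − 3.5 + 4.6)/9 = -0.7556
Numerator Σ_{t=1}^{8}(y_t−ȳ)(y_{t+1}−ȳ) = -26.3475
Denominator Σ(y_t−ȳ)² = 233.4222
r_1 = -26.3475 / 233.4222 = -0.113

-0.113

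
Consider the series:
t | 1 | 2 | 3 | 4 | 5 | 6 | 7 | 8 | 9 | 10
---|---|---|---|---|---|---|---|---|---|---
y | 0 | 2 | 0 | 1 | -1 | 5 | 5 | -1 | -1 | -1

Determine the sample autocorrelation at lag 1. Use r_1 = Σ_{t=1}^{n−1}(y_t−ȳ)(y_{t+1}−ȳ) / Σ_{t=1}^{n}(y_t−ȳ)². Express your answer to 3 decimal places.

Mean ȳ = (0 + 2 + 0 + 1 − 1 + 5 + 5 − 1 − 1 − 1)/10 = 0.9000
Numerator Σ_{t=1}^{9}(y_t−ȳ)(y_{t+1}−ȳ) = 6.1900
Denominator Σ(y_t−ȳ)² = 50.9000
r_1 = 6.1900 / 50.9000 = 0.122

0.122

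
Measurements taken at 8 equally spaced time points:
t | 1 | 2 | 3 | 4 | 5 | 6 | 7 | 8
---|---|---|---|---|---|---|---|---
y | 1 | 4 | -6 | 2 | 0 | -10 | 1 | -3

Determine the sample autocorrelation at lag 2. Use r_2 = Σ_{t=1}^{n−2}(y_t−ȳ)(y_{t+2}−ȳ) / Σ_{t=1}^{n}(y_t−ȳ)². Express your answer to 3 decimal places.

-0.073

Mean ȳ = (1 + 4 − 6 + 2 + 0 − 10 + 1 − 3)/8 = -1.3750
Numerator Σ_{t=1}^{6}(y_t−ȳ)(y_{t+2}−ȳ) = -11.0313
Denominator Σ(y_t−ȳ)² = 151.8750
r_2 = -11.0313 / 151.8750 = -0.073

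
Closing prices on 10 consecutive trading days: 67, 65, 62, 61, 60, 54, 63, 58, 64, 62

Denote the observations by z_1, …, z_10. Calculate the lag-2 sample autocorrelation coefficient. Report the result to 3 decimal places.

0.254

Mean z̄ = (67 + 65 + 62 + 61 + 60 + 54 + 63 + 58 + 64 + 62)/10 = 61.6000
Numerator Σ_{t=1}^{8}(z_t−z̄)(z_{t+2}−z̄) = 31.0800
Denominator Σ(z_t−z̄)² = 122.4000
r_2 = 31.0800 / 122.4000 = 0.254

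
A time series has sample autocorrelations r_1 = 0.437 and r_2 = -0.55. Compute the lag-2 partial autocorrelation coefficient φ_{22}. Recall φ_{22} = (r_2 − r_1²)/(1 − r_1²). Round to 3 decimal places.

φ_{22} = (r_2 − r_1²) / (1 − r_1²)
r_1² = (0.437)² = 0.190969
Numerator = -0.55 − 0.1910 = -0.7410; denominator = 1 − 0.1910 = 0.8090
φ_{22} = -0.7410 / 0.8090 = -0.916

-0.916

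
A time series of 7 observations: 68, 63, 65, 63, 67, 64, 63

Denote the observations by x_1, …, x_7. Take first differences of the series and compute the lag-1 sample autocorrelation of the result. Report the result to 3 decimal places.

First differences Δx: -5, 2, -2, 4, -3, -1
Mean of differences = -0.8333
Numerator Σ(Δx_t−Δx̄)(Δx_{t+1}−Δx̄) = -30.8611
Denominator Σ(Δx_t−Δx̄)² = 54.8333
r_1(Δx) = -30.8611 / 54.8333 = -0.563

-0.563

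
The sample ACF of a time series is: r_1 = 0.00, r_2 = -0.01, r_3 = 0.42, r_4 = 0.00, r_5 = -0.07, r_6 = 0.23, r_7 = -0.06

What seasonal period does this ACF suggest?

3

The largest autocorrelation is r_3 = 0.42, with a weaker echo at lag 6 (0.23); the remaining lags stay at or below 0.00.
The dominant spike at lag 3 indicates a seasonal period of 3.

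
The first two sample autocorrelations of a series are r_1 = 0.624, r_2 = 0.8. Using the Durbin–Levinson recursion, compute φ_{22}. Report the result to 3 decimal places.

φ_{22} = (r_2 − r_1²) / (1 − r_1²)
r_1² = (0.624)² = 0.389376
Numerator = 0.8 − 0.3894 = 0.4106; denominator = 1 − 0.3894 = 0.6106
φ_{22} = 0.4106 / 0.6106 = 0.672

0.672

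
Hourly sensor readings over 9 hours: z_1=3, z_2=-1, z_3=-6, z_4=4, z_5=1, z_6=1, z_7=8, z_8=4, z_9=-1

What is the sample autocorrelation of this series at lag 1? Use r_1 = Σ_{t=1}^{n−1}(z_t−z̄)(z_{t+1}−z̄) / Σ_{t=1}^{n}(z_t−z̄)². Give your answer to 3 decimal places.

Mean z̄ = (3 − 1 − 6 + 4 + 1 + 1 + 8 + 4 − 1)/9 = 1.4444
Numerator Σ_{t=1}^{8}(z_t−z̄)(z_{t+1}−z̄) = 2.0247
Denominator Σ(z_t−z̄)² = 126.2222
r_1 = 2.0247 / 126.2222 = 0.016

0.016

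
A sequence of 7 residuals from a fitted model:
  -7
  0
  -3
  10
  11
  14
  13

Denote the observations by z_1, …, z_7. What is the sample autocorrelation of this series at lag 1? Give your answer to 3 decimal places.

Mean z̄ = (-7 + 0 − 3 + 10 + 11 + 14 + 13)/7 = 5.4286
Numerator Σ_{t=1}^{6}(z_t−z̄)(z_{t+1}−z̄) = 212.8163
Denominator Σ(z_t−z̄)² = 437.7143
r_1 = 212.8163 / 437.7143 = 0.486

0.486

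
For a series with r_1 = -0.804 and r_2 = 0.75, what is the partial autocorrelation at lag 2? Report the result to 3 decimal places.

φ_{22} = (r_2 − r_1²) / (1 − r_1²)
r_1² = (-0.804)² = 0.646416
Numerator = 0.75 − 0.6464 = 0.1036; denominator = 1 − 0.6464 = 0.3536
φ_{22} = 0.1036 / 0.3536 = 0.293

0.293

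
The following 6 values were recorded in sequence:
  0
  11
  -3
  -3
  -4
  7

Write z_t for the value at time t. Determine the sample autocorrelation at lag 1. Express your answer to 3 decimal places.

-0.223

Mean z̄ = (0 + 11 − 3 − 3 − 4 + 7)/6 = 1.3333
Σ(z_t−z̄)(z_{t+1}−z̄) = (-12.8889) + (-41.8889) + (18.7778) + (23.1111) + (-30.2222) = -43.1111
Denominator Σ(z_t−z̄)² = 193.3333
r_1 = -43.1111 / 193.3333 = -0.223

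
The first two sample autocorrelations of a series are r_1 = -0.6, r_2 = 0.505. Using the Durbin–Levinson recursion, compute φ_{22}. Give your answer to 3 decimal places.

0.227

φ_{22} = (r_2 − r_1²) / (1 − r_1²)
r_1² = (-0.6)² = 0.36
Numerator = 0.505 − 0.3600 = 0.1450; denominator = 1 − 0.3600 = 0.6400
φ_{22} = 0.1450 / 0.6400 = 0.227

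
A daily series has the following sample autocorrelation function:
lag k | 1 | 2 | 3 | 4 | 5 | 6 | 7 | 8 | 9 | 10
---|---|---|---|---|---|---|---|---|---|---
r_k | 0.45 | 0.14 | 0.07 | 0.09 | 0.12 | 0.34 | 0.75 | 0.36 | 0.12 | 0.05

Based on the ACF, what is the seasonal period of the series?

7

The largest autocorrelation is r_7 = 0.75; the remaining lags stay at or below 0.45. The elevated value at lag 1 (0.45), dropping to 0.14 at lag 2, reflects decaying short-term dependence rather than seasonality.
The dominant spike at lag 7 indicates a seasonal period of 7.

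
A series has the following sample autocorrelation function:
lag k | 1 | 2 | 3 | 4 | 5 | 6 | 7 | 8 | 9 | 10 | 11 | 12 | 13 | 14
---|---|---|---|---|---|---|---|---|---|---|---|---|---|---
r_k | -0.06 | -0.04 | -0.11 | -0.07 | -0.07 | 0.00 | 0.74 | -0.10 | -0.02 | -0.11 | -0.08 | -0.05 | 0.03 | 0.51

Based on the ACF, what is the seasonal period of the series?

7

The largest autocorrelation is r_7 = 0.74, with a weaker echo at lag 14 (0.51); the remaining lags stay at or below 0.03.
The dominant spike at lag 7 indicates a seasonal period of 7.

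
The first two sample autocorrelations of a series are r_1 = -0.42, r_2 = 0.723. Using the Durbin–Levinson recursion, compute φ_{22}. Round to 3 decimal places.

φ_{22} = (r_2 − r_1²) / (1 − r_1²)
r_1² = (-0.42)² = 0.1764
Numerator = 0.723 − 0.1764 = 0.5466; denominator = 1 − 0.1764 = 0.8236
φ_{22} = 0.5466 / 0.8236 = 0.664

0.664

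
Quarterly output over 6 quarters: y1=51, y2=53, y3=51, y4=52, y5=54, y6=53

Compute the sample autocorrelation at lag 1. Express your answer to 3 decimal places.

-0.106

Mean ȳ = (51 + 53 + 51 + 52 + 54 + 53)/6 = 52.3333
Σ(y_t−ȳ)(y_{t+1}−ȳ) = (-0.8889) + (-0.8889) + (0.4444) + (-0.5556) + (1.1111) = -0.7778
Denominator Σ(y_t−ȳ)² = 7.3333
r_1 = -0.7778 / 7.3333 = -0.106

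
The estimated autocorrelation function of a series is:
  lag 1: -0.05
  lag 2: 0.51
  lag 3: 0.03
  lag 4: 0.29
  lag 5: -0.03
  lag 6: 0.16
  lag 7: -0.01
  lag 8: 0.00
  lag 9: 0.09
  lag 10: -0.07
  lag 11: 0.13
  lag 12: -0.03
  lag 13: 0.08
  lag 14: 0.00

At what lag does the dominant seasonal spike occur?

2

The largest autocorrelation is r_2 = 0.51, with weaker echoes at lags 4 (0.29) and 6 (0.16); the remaining lags stay at or below 0.13.
The dominant spike at lag 2 indicates a seasonal period of 2.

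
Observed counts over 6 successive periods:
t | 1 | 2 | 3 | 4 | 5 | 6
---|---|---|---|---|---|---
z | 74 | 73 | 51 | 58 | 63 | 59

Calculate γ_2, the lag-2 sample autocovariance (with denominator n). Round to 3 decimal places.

-27.000

Mean z̄ = (74 + 73 + 51 + 58 + 63 + 59)/6 = 63.0000
Deviations: 11.0000, 10.0000, -12.0000, -5.0000, 0.0000, -4.0000
Σ_{t=1}^{4}(z_t−z̄)(z_{t+2}−z̄) = -162.0000
γ_2 = -162.0000 / 6 = -27.000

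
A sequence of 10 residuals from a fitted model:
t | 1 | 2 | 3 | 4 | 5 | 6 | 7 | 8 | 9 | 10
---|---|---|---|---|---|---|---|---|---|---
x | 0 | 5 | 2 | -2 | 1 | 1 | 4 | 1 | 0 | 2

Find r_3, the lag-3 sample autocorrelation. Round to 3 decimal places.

Mean x̄ = (0 + 5 + 2 − 2 + 1 + 1 + 4 + 1 + 0 + 2)/10 = 1.4000
Σ(x_t−x̄)(x_{t+3}−x̄) = (4.7600) + (-1.4400) + (-0.2400) + (-8.8400) + (0.1600) + (0.5600) + (1.5600) = -3.4800
Denominator Σ(x_t−x̄)² = 36.4000
r_3 = -3.4800 / 36.4000 = -0.096

-0.096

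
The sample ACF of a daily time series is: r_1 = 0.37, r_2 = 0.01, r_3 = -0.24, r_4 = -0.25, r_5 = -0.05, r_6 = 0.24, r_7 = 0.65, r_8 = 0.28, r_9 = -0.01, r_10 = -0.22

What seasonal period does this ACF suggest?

The largest autocorrelation is r_7 = 0.65; the remaining lags stay at or below 0.37. The elevated value at lag 1 (0.37), dropping to 0.01 at lag 2, reflects decaying short-term dependence rather than seasonality.
The dominant spike at lag 7 indicates a seasonal period of 7.

7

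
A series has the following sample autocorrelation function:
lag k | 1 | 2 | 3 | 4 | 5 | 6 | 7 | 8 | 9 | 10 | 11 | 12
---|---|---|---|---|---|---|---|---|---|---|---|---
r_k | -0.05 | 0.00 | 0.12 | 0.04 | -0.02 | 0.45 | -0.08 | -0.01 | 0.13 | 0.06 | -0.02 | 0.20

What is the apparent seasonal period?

The largest autocorrelation is r_6 = 0.45, with a weaker echo at lag 12 (0.20); the remaining lags stay at or below 0.13.
The dominant spike at lag 6 indicates a seasonal period of 6.

6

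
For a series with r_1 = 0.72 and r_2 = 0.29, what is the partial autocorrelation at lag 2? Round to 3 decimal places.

φ_{22} = (r_2 − r_1²) / (1 − r_1²)
r_1² = (0.72)² = 0.5184
Numerator = 0.29 − 0.5184 = -0.2284; denominator = 1 − 0.5184 = 0.4816
φ_{22} = -0.2284 / 0.4816 = -0.474

-0.474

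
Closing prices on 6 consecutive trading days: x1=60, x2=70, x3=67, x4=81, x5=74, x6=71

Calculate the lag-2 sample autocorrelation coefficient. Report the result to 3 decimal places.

0.100

Mean x̄ = (60 + 70 + 67 + 81 + 74 + 71)/6 = 70.5000
Deviations from mean: -10.5000, -0.5000, -3.5000, 10.5000, 3.5000, 0.5000
Σ(x_t−x̄)(x_{t+2}−x̄) = (36.7500) + (-5.2500) + (-12.2500) + (5.2500) = 24.5000
Denominator Σ(x_t−x̄)² = 245.5000
r_2 = 24.5000 / 245.5000 = 0.100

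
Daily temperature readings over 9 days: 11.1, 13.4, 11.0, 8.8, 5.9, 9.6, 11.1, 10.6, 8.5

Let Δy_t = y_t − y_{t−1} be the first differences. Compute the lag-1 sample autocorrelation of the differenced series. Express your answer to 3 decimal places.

First differences Δy: 2.3, -2.4, -2.2, -2.9, 3.7, 1.5, -0.5, -2.1
Mean of differences = -0.3250
Numerator Σ(Δy_t−Δȳ)(Δy_{t+1}−Δȳ) = 0.2444
Denominator Σ(Δy_t−Δȳ)² = 44.0550
r_1(Δy) = 0.2444 / 44.0550 = 0.006

0.006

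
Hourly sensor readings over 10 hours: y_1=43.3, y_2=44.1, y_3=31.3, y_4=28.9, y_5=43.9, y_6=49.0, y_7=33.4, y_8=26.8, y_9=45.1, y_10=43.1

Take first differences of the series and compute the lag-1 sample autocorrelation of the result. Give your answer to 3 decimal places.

First differences Δy: 0.8, -12.8, -2.4, 15.0, 5.1, -15.6, -6.6, 18.3, -2.0
Mean of differences = -0.0222
Numerator Σ(Δy_t−Δȳ)(Δy_{t+1}−Δȳ) = -72.9783
Denominator Σ(Δy_t−Δȳ)² = 1047.0556
r_1(Δy) = -72.9783 / 1047.0556 = -0.070

-0.070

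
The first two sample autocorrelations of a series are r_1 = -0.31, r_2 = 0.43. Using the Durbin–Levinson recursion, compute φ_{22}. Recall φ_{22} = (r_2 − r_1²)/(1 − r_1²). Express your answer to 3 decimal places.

0.369

φ_{22} = (r_2 − r_1²) / (1 − r_1²)
r_1² = (-0.31)² = 0.0961
Numerator = 0.43 − 0.0961 = 0.3339; denominator = 1 − 0.0961 = 0.9039
φ_{22} = 0.3339 / 0.9039 = 0.369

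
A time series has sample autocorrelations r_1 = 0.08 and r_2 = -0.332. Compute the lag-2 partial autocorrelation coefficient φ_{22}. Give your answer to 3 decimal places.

-0.341

φ_{22} = (r_2 − r_1²) / (1 − r_1²)
r_1² = (0.08)² = 0.0064
Numerator = -0.332 − 0.0064 = -0.3384; denominator = 1 − 0.0064 = 0.9936
φ_{22} = -0.3384 / 0.9936 = -0.341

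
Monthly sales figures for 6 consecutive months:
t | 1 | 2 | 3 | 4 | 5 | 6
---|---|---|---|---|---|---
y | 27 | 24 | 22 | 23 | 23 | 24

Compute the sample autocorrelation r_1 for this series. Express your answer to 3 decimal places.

Mean ȳ = (27 + 24 + 22 + 23 + 23 + 24)/6 = 23.8333
Deviations from mean: 3.1667, 0.1667, -1.8333, -0.8333, -0.8333, 0.1667
Numerator Σ_{t=1}^{5}(y_t−ȳ)(y_{t+1}−ȳ) = 2.3056
Denominator Σ(y_t−ȳ)² = 14.8333
r_1 = 2.3056 / 14.8333 = 0.155

0.155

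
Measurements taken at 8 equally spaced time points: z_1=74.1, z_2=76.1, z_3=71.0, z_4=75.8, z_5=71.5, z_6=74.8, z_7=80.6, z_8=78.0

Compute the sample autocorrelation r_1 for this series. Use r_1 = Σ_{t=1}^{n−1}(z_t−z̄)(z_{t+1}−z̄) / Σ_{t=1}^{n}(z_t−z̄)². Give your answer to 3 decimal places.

0.070

Mean z̄ = (74.1 + 76.1 + 71.0 + 75.8 + 71.5 + 74.8 + 80.6 + 78.0)/8 = 75.2375
Deviations from mean: -1.1375, 0.8625, -4.2375, 0.5625, -3.7375, -0.4375, 5.3625, 2.7625
Σ(z_t−z̄)(z_{t+1}−z̄) = (-0.9811) + (-3.6548) + (-2.3836) + (-2.1023) + (1.6352) + (-2.3461) + (14.8139) = 4.9811
Denominator Σ(z_t−z̄)² = 70.8588
r_1 = 4.9811 / 70.8588 = 0.070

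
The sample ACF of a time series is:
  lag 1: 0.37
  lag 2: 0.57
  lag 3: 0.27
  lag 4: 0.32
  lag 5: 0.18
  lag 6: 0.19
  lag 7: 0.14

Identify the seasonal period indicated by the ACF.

2

The largest autocorrelation is r_2 = 0.57; the remaining lags stay at or below 0.37.
The dominant spike at lag 2 indicates a seasonal period of 2.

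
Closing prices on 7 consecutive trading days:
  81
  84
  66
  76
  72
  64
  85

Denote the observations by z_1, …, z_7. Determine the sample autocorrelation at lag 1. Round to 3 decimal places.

-0.259

Mean z̄ = (81 + 84 + 66 + 76 + 72 + 64 + 85)/7 = 75.4286
Deviations from mean: 5.5714, 8.5714, -9.4286, 0.5714, -3.4286, -11.4286, 9.5714
Σ(z_t−z̄)(z_{t+1}−z̄) = (47.7551) + (-80.8163) + (-5.3878) + (-1.9592) + (39.1837) + (-109.3878) = -110.6122
Denominator Σ(z_t−z̄)² = 427.7143
r_1 = -110.6122 / 427.7143 = -0.259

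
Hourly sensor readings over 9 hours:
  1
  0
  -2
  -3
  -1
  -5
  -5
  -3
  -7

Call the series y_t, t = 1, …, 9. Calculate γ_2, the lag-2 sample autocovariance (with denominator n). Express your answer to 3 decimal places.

Mean ȳ = (1 + 0 − 2 − 3 − 1 − 5 − 5 − 3 − 7)/9 = -2.7778
Σ_{t=1}^{7}(y_t−ȳ)(y_{t+2}−ȳ) = 10.1235
γ_2 = 10.1235 / 9 = 1.125

1.125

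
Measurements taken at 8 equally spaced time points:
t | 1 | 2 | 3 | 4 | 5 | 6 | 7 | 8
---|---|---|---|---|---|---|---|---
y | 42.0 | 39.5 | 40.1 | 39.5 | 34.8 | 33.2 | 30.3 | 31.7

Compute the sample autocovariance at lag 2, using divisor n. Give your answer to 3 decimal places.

4.914

Mean ȳ = (42.0 + 39.5 + 40.1 + 39.5 + 34.8 + 33.2 + 30.3 + 31.7)/8 = 36.3875
Σ_{t=1}^{6}(y_t−ȳ)(y_{t+2}−ȳ) = 39.3147
γ_2 = 39.3147 / 8 = 4.914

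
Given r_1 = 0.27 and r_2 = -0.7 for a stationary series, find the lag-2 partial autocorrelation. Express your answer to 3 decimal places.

φ_{22} = (r_2 − r_1²) / (1 − r_1²)
r_1² = (0.27)² = 0.0729
Numerator = -0.7 − 0.0729 = -0.7729; denominator = 1 − 0.0729 = 0.9271
φ_{22} = -0.7729 / 0.9271 = -0.834

-0.834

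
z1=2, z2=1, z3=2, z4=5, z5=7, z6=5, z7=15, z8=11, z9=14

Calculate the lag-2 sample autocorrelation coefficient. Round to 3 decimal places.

Mean z̄ = (2 + 1 + 2 + 5 + 7 + 5 + 15 + 11 + 14)/9 = 6.8889
Numerator Σ_{t=1}^{7}(z_t−z̄)(z_{t+2}−z̄) = 88.8642
Denominator Σ(z_t−z̄)² = 222.8889
r_2 = 88.8642 / 222.8889 = 0.399

0.399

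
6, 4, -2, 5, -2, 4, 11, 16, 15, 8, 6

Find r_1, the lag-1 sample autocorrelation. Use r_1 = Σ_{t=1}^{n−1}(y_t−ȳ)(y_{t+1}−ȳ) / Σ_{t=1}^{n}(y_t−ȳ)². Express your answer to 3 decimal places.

Mean ȳ = (6 + 4 − 2 + 5 − 2 + 4 + 11 + 16 + 15 + 8 + 6)/11 = 6.4545
Numerator Σ_{t=1}^{10}(y_t−ȳ)(y_{t+1}−ȳ) = 193.5207
Denominator Σ(y_t−ȳ)² = 344.7273
r_1 = 193.5207 / 344.7273 = 0.561

0.561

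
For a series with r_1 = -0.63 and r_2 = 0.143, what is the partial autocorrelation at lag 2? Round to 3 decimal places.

-0.421

φ_{22} = (r_2 − r_1²) / (1 − r_1²)
r_1² = (-0.63)² = 0.3969
Numerator = 0.143 − 0.3969 = -0.2539; denominator = 1 − 0.3969 = 0.6031
φ_{22} = -0.2539 / 0.6031 = -0.421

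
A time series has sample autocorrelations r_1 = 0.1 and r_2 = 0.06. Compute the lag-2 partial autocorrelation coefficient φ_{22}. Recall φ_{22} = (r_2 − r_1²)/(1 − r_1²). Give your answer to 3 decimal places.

φ_{22} = (r_2 − r_1²) / (1 − r_1²)
r_1² = (0.1)² = 0.01
Numerator = 0.06 − 0.0100 = 0.0500; denominator = 1 − 0.0100 = 0.9900
φ_{22} = 0.0500 / 0.9900 = 0.051

0.051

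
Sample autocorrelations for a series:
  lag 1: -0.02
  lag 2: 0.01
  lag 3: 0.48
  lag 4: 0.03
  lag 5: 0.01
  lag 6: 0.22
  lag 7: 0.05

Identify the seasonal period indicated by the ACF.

The largest autocorrelation is r_3 = 0.48, with a weaker echo at lag 6 (0.22); the remaining lags stay at or below 0.05.
The dominant spike at lag 3 indicates a seasonal period of 3.

3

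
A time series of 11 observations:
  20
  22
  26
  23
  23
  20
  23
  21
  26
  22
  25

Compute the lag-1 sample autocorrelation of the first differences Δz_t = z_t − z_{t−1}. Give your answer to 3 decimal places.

-0.622

First differences Δz: 2, 4, -3, 0, -3, 3, -2, 5, -4, 3
Mean of differences = 0.5000
Numerator Σ(Δz_t−Δz̄)(Δz_{t+1}−Δz̄) = -61.2500
Denominator Σ(Δz_t−Δz̄)² = 98.5000
r_1(Δz) = -61.2500 / 98.5000 = -0.622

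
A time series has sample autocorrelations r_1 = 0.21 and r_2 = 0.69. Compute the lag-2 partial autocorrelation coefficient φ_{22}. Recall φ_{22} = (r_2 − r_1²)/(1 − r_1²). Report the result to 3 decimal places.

φ_{22} = (r_2 − r_1²) / (1 − r_1²)
r_1² = (0.21)² = 0.0441
Numerator = 0.69 − 0.0441 = 0.6459; denominator = 1 − 0.0441 = 0.9559
φ_{22} = 0.6459 / 0.9559 = 0.676

0.676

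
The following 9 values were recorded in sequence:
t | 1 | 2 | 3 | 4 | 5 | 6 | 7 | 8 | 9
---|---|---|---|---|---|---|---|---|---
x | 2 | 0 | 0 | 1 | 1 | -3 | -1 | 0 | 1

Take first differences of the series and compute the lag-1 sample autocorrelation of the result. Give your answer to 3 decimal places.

-0.187

First differences Δx: -2, 0, 1, 0, -4, 2, 1, 1
Mean of differences = -0.1250
Numerator Σ(Δx_t−Δx̄)(Δx_{t+1}−Δx̄) = -5.0156
Denominator Σ(Δx_t−Δx̄)² = 26.8750
r_1(Δx) = -5.0156 / 26.8750 = -0.187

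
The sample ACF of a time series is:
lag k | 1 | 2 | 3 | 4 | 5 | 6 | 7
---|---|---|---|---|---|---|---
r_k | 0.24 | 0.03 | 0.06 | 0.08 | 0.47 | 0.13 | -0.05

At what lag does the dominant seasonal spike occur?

5

The largest autocorrelation is r_5 = 0.47; the remaining lags stay at or below 0.24. The elevated value at lag 1 (0.24), dropping to 0.03 at lag 2, reflects decaying short-term dependence rather than seasonality.
The dominant spike at lag 5 indicates a seasonal period of 5.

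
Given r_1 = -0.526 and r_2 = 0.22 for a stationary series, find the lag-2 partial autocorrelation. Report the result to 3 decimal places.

-0.078

φ_{22} = (r_2 − r_1²) / (1 − r_1²)
r_1² = (-0.526)² = 0.276676
Numerator = 0.22 − 0.2767 = -0.0567; denominator = 1 − 0.2767 = 0.7233
φ_{22} = -0.0567 / 0.7233 = -0.078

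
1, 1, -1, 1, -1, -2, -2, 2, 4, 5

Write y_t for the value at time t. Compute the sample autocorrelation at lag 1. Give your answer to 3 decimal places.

Mean ȳ = (1 + 1 − 1 + 1 − 1 − 2 − 2 + 2 + 4 + 5)/10 = 0.8000
Numerator Σ_{t=1}^{9}(y_t−ȳ)(y_{t+1}−ȳ) = 25.7600
Denominator Σ(y_t−ȳ)² = 51.6000
r_1 = 25.7600 / 51.6000 = 0.499

0.499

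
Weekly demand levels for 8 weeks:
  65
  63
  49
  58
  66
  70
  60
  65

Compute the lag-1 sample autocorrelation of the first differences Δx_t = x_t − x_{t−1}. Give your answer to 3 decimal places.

-0.173

First differences Δx: -2, -14, 9, 8, 4, -10, 5
Mean of differences = 0.0000
Numerator Σ(Δx_t−Δx̄)(Δx_{t+1}−Δx̄) = -84.0000
Denominator Σ(Δx_t−Δx̄)² = 486.0000
r_1(Δx) = -84.0000 / 486.0000 = -0.173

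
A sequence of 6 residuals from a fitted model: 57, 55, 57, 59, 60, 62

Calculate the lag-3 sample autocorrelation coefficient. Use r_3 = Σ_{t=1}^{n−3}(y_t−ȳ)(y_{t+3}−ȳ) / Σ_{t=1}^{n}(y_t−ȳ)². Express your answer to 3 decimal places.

-0.362

Mean ȳ = (57 + 55 + 57 + 59 + 60 + 62)/6 = 58.3333
Deviations from mean: -1.3333, -3.3333, -1.3333, 0.6667, 1.6667, 3.6667
Numerator Σ_{t=1}^{3}(y_t−ȳ)(y_{t+3}−ȳ) = -11.3333
Denominator Σ(y_t−ȳ)² = 31.3333
r_3 = -11.3333 / 31.3333 = -0.362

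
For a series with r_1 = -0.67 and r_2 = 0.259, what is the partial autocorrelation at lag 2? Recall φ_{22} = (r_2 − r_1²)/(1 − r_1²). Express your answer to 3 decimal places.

φ_{22} = (r_2 − r_1²) / (1 − r_1²)
r_1² = (-0.67)² = 0.4489
Numerator = 0.259 − 0.4489 = -0.1899; denominator = 1 − 0.4489 = 0.5511
φ_{22} = -0.1899 / 0.5511 = -0.345

-0.345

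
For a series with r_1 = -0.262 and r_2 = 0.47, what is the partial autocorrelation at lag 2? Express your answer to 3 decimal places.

φ_{22} = (r_2 − r_1²) / (1 − r_1²)
r_1² = (-0.262)² = 0.068644
Numerator = 0.47 − 0.0686 = 0.4014; denominator = 1 − 0.0686 = 0.9314
φ_{22} = 0.4014 / 0.9314 = 0.431

0.431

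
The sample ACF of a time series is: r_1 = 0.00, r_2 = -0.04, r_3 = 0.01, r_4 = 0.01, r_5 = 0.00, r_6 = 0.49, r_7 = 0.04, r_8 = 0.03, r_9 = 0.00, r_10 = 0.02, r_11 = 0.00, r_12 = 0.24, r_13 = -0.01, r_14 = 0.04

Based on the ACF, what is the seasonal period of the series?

The largest autocorrelation is r_6 = 0.49, with a weaker echo at lag 12 (0.24); the remaining lags stay at or below 0.04.
The dominant spike at lag 6 indicates a seasonal period of 6.

6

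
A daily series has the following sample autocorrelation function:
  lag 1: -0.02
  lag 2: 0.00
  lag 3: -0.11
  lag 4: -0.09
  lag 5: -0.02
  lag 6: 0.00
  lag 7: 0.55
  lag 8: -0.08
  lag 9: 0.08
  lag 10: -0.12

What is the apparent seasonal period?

7

The largest autocorrelation is r_7 = 0.55; the remaining lags stay at or below 0.08.
The dominant spike at lag 7 indicates a seasonal period of 7.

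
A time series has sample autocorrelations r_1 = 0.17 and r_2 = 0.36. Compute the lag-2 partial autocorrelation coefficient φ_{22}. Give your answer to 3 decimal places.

φ_{22} = (r_2 − r_1²) / (1 − r_1²)
r_1² = (0.17)² = 0.0289
Numerator = 0.36 − 0.0289 = 0.3311; denominator = 1 − 0.0289 = 0.9711
φ_{22} = 0.3311 / 0.9711 = 0.341

0.341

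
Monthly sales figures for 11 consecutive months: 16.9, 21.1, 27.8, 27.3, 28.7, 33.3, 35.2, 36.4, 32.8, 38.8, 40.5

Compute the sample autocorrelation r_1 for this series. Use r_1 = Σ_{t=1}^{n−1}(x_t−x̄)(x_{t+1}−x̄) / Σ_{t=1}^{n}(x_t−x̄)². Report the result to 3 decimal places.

0.596

Mean x̄ = (16.9 + 21.1 + 27.8 + 27.3 + 28.7 + 33.3 + 35.2 + 36.4 + 32.8 + 38.8 + 40.5)/11 = 30.8000
Numerator Σ_{t=1}^{10}(x_t−x̄)(x_{t+1}−x̄) = 316.9700
Denominator Σ(x_t−x̄)² = 532.0200
r_1 = 316.9700 / 532.0200 = 0.596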